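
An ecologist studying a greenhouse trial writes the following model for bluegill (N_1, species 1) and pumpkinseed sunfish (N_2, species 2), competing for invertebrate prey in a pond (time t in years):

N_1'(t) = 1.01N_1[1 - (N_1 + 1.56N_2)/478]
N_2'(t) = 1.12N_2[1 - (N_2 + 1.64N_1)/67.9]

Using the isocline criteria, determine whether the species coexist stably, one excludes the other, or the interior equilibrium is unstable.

species 1 excludes species 2

Compare the nullcline intercepts: K1/α12 = 478/1.56 = 306 > K2 = 67.9; K2/α21 = 67.9/1.64 = 41.4 < K1 = 478.
Since the inequalities point opposite ways, species 1 can invade but species 2 cannot.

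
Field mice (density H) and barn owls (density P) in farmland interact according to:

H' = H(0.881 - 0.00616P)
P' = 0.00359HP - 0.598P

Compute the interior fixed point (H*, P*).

H* ≈ 167, P* ≈ 143

Set dP/dt = 0 with P > 0: 0.00359H - 0.598 = 0, so H* = 0.598/0.00359 = 167.
Set dH/dt = 0 with H > 0: 0.881 - 0.00616P = 0, so P* = 0.881/0.00616 = 143.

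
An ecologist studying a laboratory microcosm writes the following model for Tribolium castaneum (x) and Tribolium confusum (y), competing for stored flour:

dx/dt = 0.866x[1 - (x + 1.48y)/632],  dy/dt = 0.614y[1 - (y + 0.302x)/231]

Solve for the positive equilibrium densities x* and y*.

x* ≈ 525, y* ≈ 72.6

Setting both brackets to zero gives the nullclines x + 1.48y = 632 and 0.302x + y = 231.
Substituting y = 231 - 0.302x into the first: x(1 - 1.48·0.302) = 632 - 1.48·231.
So x* = 290/0.553 = 525, and then y* = 231 - 0.302·525 = 72.6.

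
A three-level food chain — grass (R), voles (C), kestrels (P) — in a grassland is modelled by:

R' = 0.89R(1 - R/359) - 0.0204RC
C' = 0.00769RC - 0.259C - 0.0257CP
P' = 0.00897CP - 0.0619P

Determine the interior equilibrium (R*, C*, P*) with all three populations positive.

R* ≈ 302, C* ≈ 6.9, P* ≈ 80.4

From dP/dt = 0: 0.00897C* = 0.0619, so C* = 6.9.
From dR/dt = 0: 0.89(1 - R*/359) = 0.0204·6.9, giving R* = 359·(1 - 0.158) = 302.
From dC/dt = 0: 0.00769·302 - 0.259 = 0.0257P*, so P* = 2.07/0.0257 = 80.4.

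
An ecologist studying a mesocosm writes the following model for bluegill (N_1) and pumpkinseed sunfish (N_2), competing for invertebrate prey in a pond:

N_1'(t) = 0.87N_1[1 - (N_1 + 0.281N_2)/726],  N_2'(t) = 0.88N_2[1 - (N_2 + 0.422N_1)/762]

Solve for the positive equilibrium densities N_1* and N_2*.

N_1* ≈ 581, N_2* ≈ 517

Setting both brackets to zero gives the nullclines N_1 + 0.281N_2 = 726 and 0.422N_1 + N_2 = 762.
Substituting N_2 = 762 - 0.422N_1 into the first: N_1(1 - 0.281·0.422) = 726 - 0.281·762.
So N_1* = 512/0.881 = 581, and then N_2* = 762 - 0.422·581 = 517.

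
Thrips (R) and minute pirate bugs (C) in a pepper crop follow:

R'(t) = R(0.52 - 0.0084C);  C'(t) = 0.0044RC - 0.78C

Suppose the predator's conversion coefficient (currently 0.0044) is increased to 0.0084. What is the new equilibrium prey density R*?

At the interior fixed point, setting dC/dt = 0 with C > 0 fixes R* = (predator death rate)/(RC coefficient) — independent of the other coefficients.
With the change, R* = 0.78/0.0084 = 92.9; it falls from 177.

R* ≈ 92.9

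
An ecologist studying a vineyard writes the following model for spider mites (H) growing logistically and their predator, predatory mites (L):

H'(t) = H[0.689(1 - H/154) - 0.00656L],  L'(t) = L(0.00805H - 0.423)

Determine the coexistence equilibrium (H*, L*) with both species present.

H* ≈ 52.5, L* ≈ 69.2

From dL/dt = 0 with L > 0: 0.00805H* = 0.423, so H* = 52.5.
Substitute into dH/dt = 0: 0.689(1 - 52.5/154) = 0.00656L*.
The bracket is 0.659, giving L* = 0.454/0.00656 = 69.2.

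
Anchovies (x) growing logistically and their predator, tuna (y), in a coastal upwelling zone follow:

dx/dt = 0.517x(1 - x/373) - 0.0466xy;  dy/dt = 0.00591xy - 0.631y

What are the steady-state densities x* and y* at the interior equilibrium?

x* ≈ 107, y* ≈ 7.92

From dy/dt = 0 with y > 0: 0.00591x* = 0.631, so x* = 107.
Substitute into dx/dt = 0: 0.517(1 - 107/373) = 0.0466y*.
The bracket is 0.714, giving y* = 0.369/0.0466 = 7.92.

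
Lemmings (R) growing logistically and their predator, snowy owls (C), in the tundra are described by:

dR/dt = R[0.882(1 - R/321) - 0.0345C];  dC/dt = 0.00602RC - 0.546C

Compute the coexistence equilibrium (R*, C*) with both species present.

From dC/dt = 0 with C > 0: 0.00602R* = 0.546, so R* = 90.7.
Substitute into dR/dt = 0: 0.882(1 - 90.7/321) = 0.0345C*.
The bracket is 0.717, giving C* = 0.633/0.0345 = 18.3.

R* ≈ 90.7, C* ≈ 18.3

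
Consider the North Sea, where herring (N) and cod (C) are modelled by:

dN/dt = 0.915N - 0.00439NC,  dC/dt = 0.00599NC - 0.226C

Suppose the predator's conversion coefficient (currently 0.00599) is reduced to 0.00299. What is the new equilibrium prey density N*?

N* ≈ 75.6

At the interior fixed point, setting dC/dt = 0 with C > 0 fixes N* = (predator death rate)/(NC coefficient) — independent of the other coefficients.
With the change, N* = 0.226/0.00299 = 75.6; it rises from 37.7.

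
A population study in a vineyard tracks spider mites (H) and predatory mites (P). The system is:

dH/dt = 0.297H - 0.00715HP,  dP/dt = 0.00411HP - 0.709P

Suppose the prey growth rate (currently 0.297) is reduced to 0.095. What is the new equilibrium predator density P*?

P* ≈ 13.3

At the interior fixed point, setting dH/dt = 0 with H > 0 fixes P* = (prey growth rate)/(HP coefficient) — independent of the other coefficients.
With the change, P* = 0.095/0.00715 = 13.3; it falls from 41.5.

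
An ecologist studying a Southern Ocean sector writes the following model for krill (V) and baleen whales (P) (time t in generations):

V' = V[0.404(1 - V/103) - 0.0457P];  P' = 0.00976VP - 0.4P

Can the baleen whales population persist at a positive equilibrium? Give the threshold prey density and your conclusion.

Threshold V = 41; K > 41, so yes, the predator persists.

The predator equation gives dP/dt > 0 only when V > 0.4/0.00976 = 41.
Without the predator, V → K = 103. Since 103 > 41, the predator can invade and persist.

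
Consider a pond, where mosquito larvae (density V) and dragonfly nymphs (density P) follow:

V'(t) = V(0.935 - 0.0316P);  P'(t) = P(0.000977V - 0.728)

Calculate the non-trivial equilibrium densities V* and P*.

Set dP/dt = 0 with P > 0: 0.000977V - 0.728 = 0, so V* = 0.728/0.000977 = 745.
Set dV/dt = 0 with V > 0: 0.935 - 0.0316P = 0, so P* = 0.935/0.0316 = 29.6.

V* ≈ 745, P* ≈ 29.6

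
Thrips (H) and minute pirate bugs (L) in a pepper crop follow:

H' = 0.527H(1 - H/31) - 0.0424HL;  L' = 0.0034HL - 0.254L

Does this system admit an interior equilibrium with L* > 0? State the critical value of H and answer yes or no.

The predator equation gives dL/dt > 0 only when H > 0.254/0.0034 = 74.7.
Without the predator, H → K = 31. Since 31 < 74.7, the predator cannot invade.

Threshold H = 74.7; K < 74.7, so no, the predator goes extinct.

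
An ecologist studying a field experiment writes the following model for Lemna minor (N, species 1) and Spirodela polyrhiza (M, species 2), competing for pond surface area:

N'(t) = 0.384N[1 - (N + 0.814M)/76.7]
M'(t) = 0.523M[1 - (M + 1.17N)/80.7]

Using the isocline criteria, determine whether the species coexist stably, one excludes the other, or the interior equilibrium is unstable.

Compare the nullcline intercepts: K1/α12 = 76.7/0.814 = 94.2 > K2 = 80.7; K2/α21 = 80.7/1.17 = 69 < K1 = 76.7.
Since the inequalities point opposite ways, species 1 can invade but species 2 cannot.

species 1 excludes species 2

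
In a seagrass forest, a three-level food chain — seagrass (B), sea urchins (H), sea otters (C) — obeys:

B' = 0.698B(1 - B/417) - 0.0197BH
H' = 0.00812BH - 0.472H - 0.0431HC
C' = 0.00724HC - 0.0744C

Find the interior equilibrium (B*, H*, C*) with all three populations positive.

From dC/dt = 0: 0.00724H* = 0.0744, so H* = 10.3.
From dB/dt = 0: 0.698(1 - B*/417) = 0.0197·10.3, giving B* = 417·(1 - 0.29) = 296.
From dH/dt = 0: 0.00812·296 - 0.472 = 0.0431C*, so C* = 1.93/0.0431 = 44.8.

B* ≈ 296, H* ≈ 10.3, C* ≈ 44.8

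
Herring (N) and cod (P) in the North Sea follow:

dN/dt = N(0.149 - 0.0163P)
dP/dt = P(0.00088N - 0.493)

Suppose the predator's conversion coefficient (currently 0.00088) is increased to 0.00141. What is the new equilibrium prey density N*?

At the interior fixed point, setting dP/dt = 0 with P > 0 fixes N* = (predator death rate)/(NP coefficient) — independent of the other coefficients.
With the change, N* = 0.493/0.00141 = 350; it falls from 560.

N* ≈ 350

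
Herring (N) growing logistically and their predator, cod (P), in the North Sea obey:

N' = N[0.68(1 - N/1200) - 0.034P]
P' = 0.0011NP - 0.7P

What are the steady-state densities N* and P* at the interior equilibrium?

From dP/dt = 0 with P > 0: 0.0011N* = 0.7, so N* = 636.
Substitute into dN/dt = 0: 0.68(1 - 636/1200) = 0.034P*.
The bracket is 0.47, giving P* = 0.319/0.034 = 9.39.

N* ≈ 636, P* ≈ 9.39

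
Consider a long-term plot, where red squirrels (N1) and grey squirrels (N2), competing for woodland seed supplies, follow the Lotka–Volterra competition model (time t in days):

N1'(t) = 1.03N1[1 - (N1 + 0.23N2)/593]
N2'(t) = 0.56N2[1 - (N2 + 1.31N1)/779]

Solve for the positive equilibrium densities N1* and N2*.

Setting both brackets to zero gives the nullclines N1 + 0.23N2 = 593 and 1.31N1 + N2 = 779.
Substituting N2 = 779 - 1.31N1 into the first: N1(1 - 0.23·1.31) = 593 - 0.23·779.
So N1* = 414/0.699 = 592, and then N2* = 779 - 1.31·592 = 3.11.

N1* ≈ 592, N2* ≈ 3.11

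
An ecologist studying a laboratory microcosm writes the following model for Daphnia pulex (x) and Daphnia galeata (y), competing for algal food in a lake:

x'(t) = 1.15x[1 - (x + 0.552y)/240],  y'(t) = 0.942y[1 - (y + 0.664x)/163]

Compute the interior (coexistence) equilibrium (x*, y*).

Setting both brackets to zero gives the nullclines x + 0.552y = 240 and 0.664x + y = 163.
Substituting y = 163 - 0.664x into the first: x(1 - 0.552·0.664) = 240 - 0.552·163.
So x* = 150/0.633 = 237, and then y* = 163 - 0.664·237 = 5.75.

x* ≈ 237, y* ≈ 5.75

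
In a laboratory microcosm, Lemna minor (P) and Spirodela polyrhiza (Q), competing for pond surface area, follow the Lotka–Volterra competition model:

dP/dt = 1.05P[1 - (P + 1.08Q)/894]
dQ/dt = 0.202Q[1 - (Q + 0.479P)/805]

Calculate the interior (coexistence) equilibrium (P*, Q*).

P* ≈ 51, Q* ≈ 781

Setting both brackets to zero gives the nullclines P + 1.08Q = 894 and 0.479P + Q = 805.
Substituting Q = 805 - 0.479P into the first: P(1 - 1.08·0.479) = 894 - 1.08·805.
So P* = 24.6/0.483 = 51, and then Q* = 805 - 0.479·51 = 781.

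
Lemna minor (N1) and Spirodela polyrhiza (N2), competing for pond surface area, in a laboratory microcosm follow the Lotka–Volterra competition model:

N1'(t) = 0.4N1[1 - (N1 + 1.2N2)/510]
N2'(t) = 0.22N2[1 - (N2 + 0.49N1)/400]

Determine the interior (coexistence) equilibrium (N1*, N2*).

Setting both brackets to zero gives the nullclines N1 + 1.2N2 = 510 and 0.49N1 + N2 = 400.
Substituting N2 = 400 - 0.49N1 into the first: N1(1 - 1.2·0.49) = 510 - 1.2·400.
So N1* = 30/0.412 = 72.8, and then N2* = 400 - 0.49·72.8 = 364.

N1* ≈ 72.8, N2* ≈ 364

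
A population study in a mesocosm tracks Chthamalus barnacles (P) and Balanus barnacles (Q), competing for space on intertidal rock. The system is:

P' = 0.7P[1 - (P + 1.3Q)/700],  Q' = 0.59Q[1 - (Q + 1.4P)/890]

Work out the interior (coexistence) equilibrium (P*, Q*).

P* ≈ 557, Q* ≈ 110

Setting both brackets to zero gives the nullclines P + 1.3Q = 700 and 1.4P + Q = 890.
Substituting Q = 890 - 1.4P into the first: P(1 - 1.3·1.4) = 700 - 1.3·890.
So P* = -457/-0.82 = 557, and then Q* = 890 - 1.4·557 = 110.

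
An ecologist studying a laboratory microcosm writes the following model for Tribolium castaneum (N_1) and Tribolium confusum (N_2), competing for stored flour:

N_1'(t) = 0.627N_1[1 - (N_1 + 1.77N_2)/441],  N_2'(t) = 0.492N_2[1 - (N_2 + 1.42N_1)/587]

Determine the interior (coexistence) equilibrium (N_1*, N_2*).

N_1* ≈ 395, N_2* ≈ 25.9

Setting both brackets to zero gives the nullclines N_1 + 1.77N_2 = 441 and 1.42N_1 + N_2 = 587.
Substituting N_2 = 587 - 1.42N_1 into the first: N_1(1 - 1.77·1.42) = 441 - 1.77·587.
So N_1* = -598/-1.51 = 395, and then N_2* = 587 - 1.42·395 = 25.9.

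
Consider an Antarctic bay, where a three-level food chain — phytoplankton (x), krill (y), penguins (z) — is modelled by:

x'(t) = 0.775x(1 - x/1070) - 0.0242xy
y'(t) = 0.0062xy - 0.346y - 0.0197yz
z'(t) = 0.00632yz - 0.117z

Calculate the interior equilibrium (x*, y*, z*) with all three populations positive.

x* ≈ 451, y* ≈ 18.5, z* ≈ 125

From dz/dt = 0: 0.00632y* = 0.117, so y* = 18.5.
From dx/dt = 0: 0.775(1 - x*/1070) = 0.0242·18.5, giving x* = 1070·(1 - 0.578) = 451.
From dy/dt = 0: 0.0062·451 - 0.346 = 0.0197z*, so z* = 2.45/0.0197 = 125.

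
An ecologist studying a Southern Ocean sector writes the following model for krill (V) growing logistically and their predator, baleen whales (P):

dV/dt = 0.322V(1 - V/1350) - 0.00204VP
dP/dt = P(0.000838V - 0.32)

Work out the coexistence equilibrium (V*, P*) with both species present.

V* ≈ 382, P* ≈ 113

From dP/dt = 0 with P > 0: 0.000838V* = 0.32, so V* = 382.
Substitute into dV/dt = 0: 0.322(1 - 382/1350) = 0.00204P*.
The bracket is 0.717, giving P* = 0.231/0.00204 = 113.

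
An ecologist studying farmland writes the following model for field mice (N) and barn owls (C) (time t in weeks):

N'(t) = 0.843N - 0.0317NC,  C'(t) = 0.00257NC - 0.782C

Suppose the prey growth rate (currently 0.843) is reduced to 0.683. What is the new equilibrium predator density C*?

At the interior fixed point, setting dN/dt = 0 with N > 0 fixes C* = (prey growth rate)/(NC coefficient) — independent of the other coefficients.
With the change, C* = 0.683/0.0317 = 21.5; it falls from 26.6.

C* ≈ 21.5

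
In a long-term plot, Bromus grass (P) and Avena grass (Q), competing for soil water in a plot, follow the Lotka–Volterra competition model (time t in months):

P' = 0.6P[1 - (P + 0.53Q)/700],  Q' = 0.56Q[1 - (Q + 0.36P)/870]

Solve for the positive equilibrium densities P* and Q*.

Setting both brackets to zero gives the nullclines P + 0.53Q = 700 and 0.36P + Q = 870.
Substituting Q = 870 - 0.36P into the first: P(1 - 0.53·0.36) = 700 - 0.53·870.
So P* = 239/0.809 = 295, and then Q* = 870 - 0.36·295 = 764.

P* ≈ 295, Q* ≈ 764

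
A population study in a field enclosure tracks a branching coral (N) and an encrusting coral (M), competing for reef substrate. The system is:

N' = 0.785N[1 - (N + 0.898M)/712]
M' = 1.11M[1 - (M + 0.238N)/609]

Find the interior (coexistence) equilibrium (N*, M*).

Setting both brackets to zero gives the nullclines N + 0.898M = 712 and 0.238N + M = 609.
Substituting M = 609 - 0.238N into the first: N(1 - 0.898·0.238) = 712 - 0.898·609.
So N* = 165/0.786 = 210, and then M* = 609 - 0.238·210 = 559.

N* ≈ 210, M* ≈ 559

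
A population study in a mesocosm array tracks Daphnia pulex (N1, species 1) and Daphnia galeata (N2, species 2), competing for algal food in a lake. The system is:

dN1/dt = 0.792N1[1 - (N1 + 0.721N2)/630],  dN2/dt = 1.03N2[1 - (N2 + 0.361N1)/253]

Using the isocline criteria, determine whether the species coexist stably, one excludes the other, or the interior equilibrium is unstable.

stable coexistence

Compare the nullcline intercepts: K1/α12 = 630/0.721 = 874 > K2 = 253; K2/α21 = 253/0.361 = 701 > K1 = 630.
Since both inequalities hold, each species can invade when rare, so the interior equilibrium is stable.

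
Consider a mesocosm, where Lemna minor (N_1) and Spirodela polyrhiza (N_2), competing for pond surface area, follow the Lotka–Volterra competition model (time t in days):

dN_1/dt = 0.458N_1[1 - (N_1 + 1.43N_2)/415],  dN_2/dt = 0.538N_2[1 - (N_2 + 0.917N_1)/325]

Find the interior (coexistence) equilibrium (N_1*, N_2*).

N_1* ≈ 160, N_2* ≈ 178

Setting both brackets to zero gives the nullclines N_1 + 1.43N_2 = 415 and 0.917N_1 + N_2 = 325.
Substituting N_2 = 325 - 0.917N_1 into the first: N_1(1 - 1.43·0.917) = 415 - 1.43·325.
So N_1* = -49.8/-0.311 = 160, and then N_2* = 325 - 0.917·160 = 178.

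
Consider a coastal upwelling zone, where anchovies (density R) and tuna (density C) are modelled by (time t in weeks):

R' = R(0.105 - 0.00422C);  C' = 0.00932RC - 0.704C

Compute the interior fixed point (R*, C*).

Set dC/dt = 0 with C > 0: 0.00932R - 0.704 = 0, so R* = 0.704/0.00932 = 75.5.
Set dR/dt = 0 with R > 0: 0.105 - 0.00422C = 0, so C* = 0.105/0.00422 = 24.9.

R* ≈ 75.5, C* ≈ 24.9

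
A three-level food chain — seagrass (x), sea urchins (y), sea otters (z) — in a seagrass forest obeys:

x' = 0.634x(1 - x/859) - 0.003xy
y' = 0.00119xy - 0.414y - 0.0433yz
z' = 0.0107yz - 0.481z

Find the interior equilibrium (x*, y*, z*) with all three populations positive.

x* ≈ 676, y* ≈ 45, z* ≈ 9.02

From dz/dt = 0: 0.0107y* = 0.481, so y* = 45.
From dx/dt = 0: 0.634(1 - x*/859) = 0.003·45, giving x* = 859·(1 - 0.213) = 676.
From dy/dt = 0: 0.00119·676 - 0.414 = 0.0433z*, so z* = 0.391/0.0433 = 9.02.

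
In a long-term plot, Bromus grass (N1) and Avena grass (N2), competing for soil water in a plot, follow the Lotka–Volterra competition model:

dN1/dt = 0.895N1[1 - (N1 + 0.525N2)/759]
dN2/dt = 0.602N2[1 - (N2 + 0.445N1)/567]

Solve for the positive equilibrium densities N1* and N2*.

N1* ≈ 602, N2* ≈ 299

Setting both brackets to zero gives the nullclines N1 + 0.525N2 = 759 and 0.445N1 + N2 = 567.
Substituting N2 = 567 - 0.445N1 into the first: N1(1 - 0.525·0.445) = 759 - 0.525·567.
So N1* = 461/0.766 = 602, and then N2* = 567 - 0.445·602 = 299.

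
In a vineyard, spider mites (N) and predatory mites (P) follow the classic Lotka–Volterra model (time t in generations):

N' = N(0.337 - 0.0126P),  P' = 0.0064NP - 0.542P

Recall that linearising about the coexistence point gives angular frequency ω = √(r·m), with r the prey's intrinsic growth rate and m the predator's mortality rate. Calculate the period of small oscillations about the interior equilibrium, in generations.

T ≈ 14.7 generations

Here r = 0.337 and m = 0.542, so r·m = 0.183.
ω = √0.183 = 0.427 per generation, hence T = 2π/ω ≈ 14.7 generations.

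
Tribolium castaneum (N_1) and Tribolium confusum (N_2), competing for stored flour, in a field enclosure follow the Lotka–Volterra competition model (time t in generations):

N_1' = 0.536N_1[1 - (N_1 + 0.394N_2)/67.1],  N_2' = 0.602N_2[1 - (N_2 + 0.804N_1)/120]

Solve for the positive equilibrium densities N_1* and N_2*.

N_1* ≈ 29, N_2* ≈ 96.7

Setting both brackets to zero gives the nullclines N_1 + 0.394N_2 = 67.1 and 0.804N_1 + N_2 = 120.
Substituting N_2 = 120 - 0.804N_1 into the first: N_1(1 - 0.394·0.804) = 67.1 - 0.394·120.
So N_1* = 19.8/0.683 = 29, and then N_2* = 120 - 0.804·29 = 96.7.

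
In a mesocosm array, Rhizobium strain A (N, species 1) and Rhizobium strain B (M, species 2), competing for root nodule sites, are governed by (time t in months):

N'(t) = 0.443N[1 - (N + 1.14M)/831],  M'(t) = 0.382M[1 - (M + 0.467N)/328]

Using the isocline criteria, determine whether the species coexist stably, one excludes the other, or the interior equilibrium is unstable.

species 1 excludes species 2

Compare the nullcline intercepts: K1/α12 = 831/1.14 = 729 > K2 = 328; K2/α21 = 328/0.467 = 702 < K1 = 831.
Since the inequalities point opposite ways, species 1 can invade but species 2 cannot.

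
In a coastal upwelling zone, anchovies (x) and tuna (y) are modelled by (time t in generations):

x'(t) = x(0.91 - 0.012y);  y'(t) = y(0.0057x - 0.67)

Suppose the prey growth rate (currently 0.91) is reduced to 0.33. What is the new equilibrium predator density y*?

y* ≈ 27.5

At the interior fixed point, setting dx/dt = 0 with x > 0 fixes y* = (prey growth rate)/(xy coefficient) — independent of the other coefficients.
With the change, y* = 0.33/0.012 = 27.5; it falls from 75.8.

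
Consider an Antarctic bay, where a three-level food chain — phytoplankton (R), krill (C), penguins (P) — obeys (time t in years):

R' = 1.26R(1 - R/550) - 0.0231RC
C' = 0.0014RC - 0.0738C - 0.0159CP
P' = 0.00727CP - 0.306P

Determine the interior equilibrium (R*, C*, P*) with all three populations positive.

R* ≈ 126, C* ≈ 42.1, P* ≈ 6.42

From dP/dt = 0: 0.00727C* = 0.306, so C* = 42.1.
From dR/dt = 0: 1.26(1 - R*/550) = 0.0231·42.1, giving R* = 550·(1 - 0.772) = 126.
From dC/dt = 0: 0.0014·126 - 0.0738 = 0.0159P*, so P* = 0.102/0.0159 = 6.42.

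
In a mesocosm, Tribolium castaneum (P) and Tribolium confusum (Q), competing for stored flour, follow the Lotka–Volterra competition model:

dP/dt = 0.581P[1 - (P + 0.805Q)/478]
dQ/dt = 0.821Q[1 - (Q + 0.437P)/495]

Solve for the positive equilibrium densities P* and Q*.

Setting both brackets to zero gives the nullclines P + 0.805Q = 478 and 0.437P + Q = 495.
Substituting Q = 495 - 0.437P into the first: P(1 - 0.805·0.437) = 478 - 0.805·495.
So P* = 79.5/0.648 = 123, and then Q* = 495 - 0.437·123 = 441.

P* ≈ 123, Q* ≈ 441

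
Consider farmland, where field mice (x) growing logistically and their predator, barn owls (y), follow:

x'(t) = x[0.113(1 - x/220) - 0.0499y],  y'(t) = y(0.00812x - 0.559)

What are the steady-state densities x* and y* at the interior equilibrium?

x* ≈ 68.8, y* ≈ 1.56

From dy/dt = 0 with y > 0: 0.00812x* = 0.559, so x* = 68.8.
Substitute into dx/dt = 0: 0.113(1 - 68.8/220) = 0.0499y*.
The bracket is 0.687, giving y* = 0.0776/0.0499 = 1.56.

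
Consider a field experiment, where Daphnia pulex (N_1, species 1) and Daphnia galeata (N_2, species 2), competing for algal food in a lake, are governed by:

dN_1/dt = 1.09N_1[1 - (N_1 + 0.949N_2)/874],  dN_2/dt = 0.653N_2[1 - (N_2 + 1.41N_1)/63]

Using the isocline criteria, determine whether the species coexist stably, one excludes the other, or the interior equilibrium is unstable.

Compare the nullcline intercepts: K1/α12 = 874/0.949 = 921 > K2 = 63; K2/α21 = 63/1.41 = 44.7 < K1 = 874.
Since the inequalities point opposite ways, species 1 can invade but species 2 cannot.

species 1 excludes species 2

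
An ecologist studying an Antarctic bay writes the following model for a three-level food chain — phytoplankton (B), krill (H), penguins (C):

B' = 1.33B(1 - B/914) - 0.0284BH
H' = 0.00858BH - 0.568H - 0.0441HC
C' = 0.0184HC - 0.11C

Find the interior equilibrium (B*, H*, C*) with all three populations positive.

From dC/dt = 0: 0.0184H* = 0.11, so H* = 5.98.
From dB/dt = 0: 1.33(1 - B*/914) = 0.0284·5.98, giving B* = 914·(1 - 0.128) = 797.
From dH/dt = 0: 0.00858·797 - 0.568 = 0.0441C*, so C* = 6.27/0.0441 = 142.

B* ≈ 797, H* ≈ 5.98, C* ≈ 142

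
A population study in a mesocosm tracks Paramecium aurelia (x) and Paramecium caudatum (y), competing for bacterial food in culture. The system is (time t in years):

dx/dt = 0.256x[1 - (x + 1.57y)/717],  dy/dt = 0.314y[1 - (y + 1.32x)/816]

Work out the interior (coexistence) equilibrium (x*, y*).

x* ≈ 526, y* ≈ 122

Setting both brackets to zero gives the nullclines x + 1.57y = 717 and 1.32x + y = 816.
Substituting y = 816 - 1.32x into the first: x(1 - 1.57·1.32) = 717 - 1.57·816.
So x* = -564/-1.07 = 526, and then y* = 816 - 1.32·526 = 122.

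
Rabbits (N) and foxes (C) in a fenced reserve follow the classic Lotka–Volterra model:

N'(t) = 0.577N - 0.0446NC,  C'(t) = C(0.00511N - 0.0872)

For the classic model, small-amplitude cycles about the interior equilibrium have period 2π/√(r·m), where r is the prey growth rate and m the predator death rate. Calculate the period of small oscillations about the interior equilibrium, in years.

Here r = 0.577 and m = 0.0872, so r·m = 0.0503.
ω = √0.0503 = 0.224 per year, hence T = 2π/ω ≈ 28 years.

T ≈ 28 years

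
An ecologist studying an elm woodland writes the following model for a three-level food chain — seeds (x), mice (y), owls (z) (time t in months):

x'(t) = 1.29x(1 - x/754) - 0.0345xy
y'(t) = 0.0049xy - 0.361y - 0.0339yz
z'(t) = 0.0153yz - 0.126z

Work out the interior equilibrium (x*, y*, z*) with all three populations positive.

x* ≈ 588, y* ≈ 8.24, z* ≈ 74.3

From dz/dt = 0: 0.0153y* = 0.126, so y* = 8.24.
From dx/dt = 0: 1.29(1 - x*/754) = 0.0345·8.24, giving x* = 754·(1 - 0.22) = 588.
From dy/dt = 0: 0.0049·588 - 0.361 = 0.0339z*, so z* = 2.52/0.0339 = 74.3.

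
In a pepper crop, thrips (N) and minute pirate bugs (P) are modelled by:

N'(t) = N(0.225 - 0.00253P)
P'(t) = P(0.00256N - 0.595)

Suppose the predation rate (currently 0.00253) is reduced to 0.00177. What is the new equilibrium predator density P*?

At the interior fixed point, setting dN/dt = 0 with N > 0 fixes P* = (prey growth rate)/(NP coefficient) — independent of the other coefficients.
With the change, P* = 0.225/0.00177 = 127; it rises from 88.9.

P* ≈ 127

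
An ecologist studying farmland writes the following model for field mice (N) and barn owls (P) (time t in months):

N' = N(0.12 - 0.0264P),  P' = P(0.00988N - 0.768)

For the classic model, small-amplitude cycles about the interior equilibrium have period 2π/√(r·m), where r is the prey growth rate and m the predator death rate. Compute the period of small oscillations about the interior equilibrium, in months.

T ≈ 20.7 months

Here r = 0.12 and m = 0.768, so r·m = 0.0922.
ω = √0.0922 = 0.304 per month, hence T = 2π/ω ≈ 20.7 months.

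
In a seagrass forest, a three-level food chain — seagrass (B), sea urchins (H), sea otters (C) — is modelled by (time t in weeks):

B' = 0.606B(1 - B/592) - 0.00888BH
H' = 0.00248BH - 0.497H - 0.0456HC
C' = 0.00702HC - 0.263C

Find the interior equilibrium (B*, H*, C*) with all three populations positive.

B* ≈ 267, H* ≈ 37.5, C* ≈ 3.62

From dC/dt = 0: 0.00702H* = 0.263, so H* = 37.5.
From dB/dt = 0: 0.606(1 - B*/592) = 0.00888·37.5, giving B* = 592·(1 - 0.549) = 267.
From dH/dt = 0: 0.00248·267 - 0.497 = 0.0456C*, so C* = 0.165/0.0456 = 3.62.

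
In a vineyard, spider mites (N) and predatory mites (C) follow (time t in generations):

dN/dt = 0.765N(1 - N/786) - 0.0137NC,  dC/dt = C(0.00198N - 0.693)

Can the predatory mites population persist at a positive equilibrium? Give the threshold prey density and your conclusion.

Threshold N = 350; K > 350, so yes, the predator persists.

The predator equation gives dC/dt > 0 only when N > 0.693/0.00198 = 350.
Without the predator, N → K = 786. Since 786 > 350, the predator can invade and persist.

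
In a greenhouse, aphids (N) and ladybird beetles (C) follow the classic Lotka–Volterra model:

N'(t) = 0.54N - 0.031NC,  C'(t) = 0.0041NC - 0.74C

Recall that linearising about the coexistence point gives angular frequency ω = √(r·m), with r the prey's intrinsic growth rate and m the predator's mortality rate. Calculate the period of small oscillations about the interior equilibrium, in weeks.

Here r = 0.54 and m = 0.74, so r·m = 0.4.
ω = √0.4 = 0.632 per week, hence T = 2π/ω ≈ 9.94 weeks.

T ≈ 9.94 weeks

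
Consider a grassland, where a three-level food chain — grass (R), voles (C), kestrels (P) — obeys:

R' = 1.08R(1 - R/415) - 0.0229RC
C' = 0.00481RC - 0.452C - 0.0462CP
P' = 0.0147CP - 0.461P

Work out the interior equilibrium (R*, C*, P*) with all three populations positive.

R* ≈ 139, C* ≈ 31.4, P* ≈ 4.69

From dP/dt = 0: 0.0147C* = 0.461, so C* = 31.4.
From dR/dt = 0: 1.08(1 - R*/415) = 0.0229·31.4, giving R* = 415·(1 - 0.665) = 139.
From dC/dt = 0: 0.00481·139 - 0.452 = 0.0462P*, so P* = 0.217/0.0462 = 4.69.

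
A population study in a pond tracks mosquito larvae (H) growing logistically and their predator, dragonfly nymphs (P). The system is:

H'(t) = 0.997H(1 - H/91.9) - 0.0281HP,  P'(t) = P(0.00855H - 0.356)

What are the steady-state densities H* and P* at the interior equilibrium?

From dP/dt = 0 with P > 0: 0.00855H* = 0.356, so H* = 41.6.
Substitute into dH/dt = 0: 0.997(1 - 41.6/91.9) = 0.0281P*.
The bracket is 0.547, giving P* = 0.545/0.0281 = 19.4.

H* ≈ 41.6, P* ≈ 19.4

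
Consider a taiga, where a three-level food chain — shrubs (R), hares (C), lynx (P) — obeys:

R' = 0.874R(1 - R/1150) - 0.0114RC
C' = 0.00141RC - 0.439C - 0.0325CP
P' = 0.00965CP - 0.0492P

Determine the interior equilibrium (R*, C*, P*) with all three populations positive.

R* ≈ 1070, C* ≈ 5.1, P* ≈ 33.1

From dP/dt = 0: 0.00965C* = 0.0492, so C* = 5.1.
From dR/dt = 0: 0.874(1 - R*/1150) = 0.0114·5.1, giving R* = 1150·(1 - 0.0665) = 1070.
From dC/dt = 0: 0.00141·1070 - 0.439 = 0.0325P*, so P* = 1.07/0.0325 = 33.1.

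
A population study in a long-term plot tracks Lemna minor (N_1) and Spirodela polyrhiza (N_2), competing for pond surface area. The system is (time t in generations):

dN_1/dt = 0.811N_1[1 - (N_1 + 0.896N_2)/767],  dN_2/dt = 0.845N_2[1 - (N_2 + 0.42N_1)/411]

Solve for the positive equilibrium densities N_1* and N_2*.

Setting both brackets to zero gives the nullclines N_1 + 0.896N_2 = 767 and 0.42N_1 + N_2 = 411.
Substituting N_2 = 411 - 0.42N_1 into the first: N_1(1 - 0.896·0.42) = 767 - 0.896·411.
So N_1* = 399/0.624 = 639, and then N_2* = 411 - 0.42·639 = 142.

N_1* ≈ 639, N_2* ≈ 142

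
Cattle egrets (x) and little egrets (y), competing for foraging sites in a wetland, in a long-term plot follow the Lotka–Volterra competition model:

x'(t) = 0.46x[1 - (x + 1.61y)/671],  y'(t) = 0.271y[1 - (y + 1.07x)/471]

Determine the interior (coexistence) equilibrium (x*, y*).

Setting both brackets to zero gives the nullclines x + 1.61y = 671 and 1.07x + y = 471.
Substituting y = 471 - 1.07x into the first: x(1 - 1.61·1.07) = 671 - 1.61·471.
So x* = -87.3/-0.723 = 121, and then y* = 471 - 1.07·121 = 342.

x* ≈ 121, y* ≈ 342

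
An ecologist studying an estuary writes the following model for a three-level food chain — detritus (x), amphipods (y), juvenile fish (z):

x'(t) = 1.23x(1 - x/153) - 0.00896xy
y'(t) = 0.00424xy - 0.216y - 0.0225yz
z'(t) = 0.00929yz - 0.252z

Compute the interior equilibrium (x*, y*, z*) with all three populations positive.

x* ≈ 123, y* ≈ 27.1, z* ≈ 13.5

From dz/dt = 0: 0.00929y* = 0.252, so y* = 27.1.
From dx/dt = 0: 1.23(1 - x*/153) = 0.00896·27.1, giving x* = 153·(1 - 0.198) = 123.
From dy/dt = 0: 0.00424·123 - 0.216 = 0.0225z*, so z* = 0.305/0.0225 = 13.5.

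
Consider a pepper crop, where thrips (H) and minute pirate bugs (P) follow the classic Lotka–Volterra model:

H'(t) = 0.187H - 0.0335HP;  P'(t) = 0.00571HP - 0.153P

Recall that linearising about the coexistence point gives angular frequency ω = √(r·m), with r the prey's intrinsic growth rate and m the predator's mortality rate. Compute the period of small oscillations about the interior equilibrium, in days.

Here r = 0.187 and m = 0.153, so r·m = 0.0286.
ω = √0.0286 = 0.169 per day, hence T = 2π/ω ≈ 37.1 days.

T ≈ 37.1 days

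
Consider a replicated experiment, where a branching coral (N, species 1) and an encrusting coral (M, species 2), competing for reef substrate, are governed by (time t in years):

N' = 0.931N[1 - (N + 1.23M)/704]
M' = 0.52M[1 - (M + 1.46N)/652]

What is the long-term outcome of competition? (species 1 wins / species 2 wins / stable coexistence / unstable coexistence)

unstable coexistence (outcome depends on initial conditions)

Compare the nullcline intercepts: K1/α12 = 704/1.23 = 572 < K2 = 652; K2/α21 = 652/1.46 = 447 < K1 = 704.
Since both are reversed, neither can invade when rare; the interior point is a saddle.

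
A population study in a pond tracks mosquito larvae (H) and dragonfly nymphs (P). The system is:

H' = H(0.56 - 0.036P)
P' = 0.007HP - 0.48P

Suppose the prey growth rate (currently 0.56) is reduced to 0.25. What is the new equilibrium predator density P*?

At the interior fixed point, setting dH/dt = 0 with H > 0 fixes P* = (prey growth rate)/(HP coefficient) — independent of the other coefficients.
With the change, P* = 0.25/0.036 = 6.94; it falls from 15.6.

P* ≈ 6.94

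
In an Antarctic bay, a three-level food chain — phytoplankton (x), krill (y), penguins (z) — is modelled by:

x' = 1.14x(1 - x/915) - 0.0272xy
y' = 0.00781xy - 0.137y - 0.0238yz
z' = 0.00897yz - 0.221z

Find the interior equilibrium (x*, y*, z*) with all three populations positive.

x* ≈ 377, y* ≈ 24.6, z* ≈ 118

From dz/dt = 0: 0.00897y* = 0.221, so y* = 24.6.
From dx/dt = 0: 1.14(1 - x*/915) = 0.0272·24.6, giving x* = 915·(1 - 0.588) = 377.
From dy/dt = 0: 0.00781·377 - 0.137 = 0.0238z*, so z* = 2.81/0.0238 = 118.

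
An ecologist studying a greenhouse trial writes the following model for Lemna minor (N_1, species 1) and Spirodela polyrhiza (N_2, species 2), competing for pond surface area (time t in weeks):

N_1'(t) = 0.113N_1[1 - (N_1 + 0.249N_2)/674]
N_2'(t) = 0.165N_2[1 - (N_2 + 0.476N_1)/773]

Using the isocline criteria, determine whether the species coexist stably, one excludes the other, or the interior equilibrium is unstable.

Compare the nullcline intercepts: K1/α12 = 674/0.249 = 2710 > K2 = 773; K2/α21 = 773/0.476 = 1620 > K1 = 674.
Since both inequalities hold, each species can invade when rare, so the interior equilibrium is stable.

stable coexistence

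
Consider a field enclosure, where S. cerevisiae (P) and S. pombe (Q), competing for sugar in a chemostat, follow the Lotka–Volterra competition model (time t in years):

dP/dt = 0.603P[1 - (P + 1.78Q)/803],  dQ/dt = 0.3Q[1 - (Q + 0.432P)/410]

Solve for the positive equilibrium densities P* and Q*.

P* ≈ 317, Q* ≈ 273

Setting both brackets to zero gives the nullclines P + 1.78Q = 803 and 0.432P + Q = 410.
Substituting Q = 410 - 0.432P into the first: P(1 - 1.78·0.432) = 803 - 1.78·410.
So P* = 73.2/0.231 = 317, and then Q* = 410 - 0.432·317 = 273.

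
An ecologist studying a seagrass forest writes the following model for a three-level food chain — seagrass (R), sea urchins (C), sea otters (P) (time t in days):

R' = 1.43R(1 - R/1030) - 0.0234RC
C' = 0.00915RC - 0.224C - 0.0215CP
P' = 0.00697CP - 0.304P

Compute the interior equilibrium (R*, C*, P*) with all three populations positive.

From dP/dt = 0: 0.00697C* = 0.304, so C* = 43.6.
From dR/dt = 0: 1.43(1 - R*/1030) = 0.0234·43.6, giving R* = 1030·(1 - 0.714) = 295.
From dC/dt = 0: 0.00915·295 - 0.224 = 0.0215P*, so P* = 2.47/0.0215 = 115.

R* ≈ 295, C* ≈ 43.6, P* ≈ 115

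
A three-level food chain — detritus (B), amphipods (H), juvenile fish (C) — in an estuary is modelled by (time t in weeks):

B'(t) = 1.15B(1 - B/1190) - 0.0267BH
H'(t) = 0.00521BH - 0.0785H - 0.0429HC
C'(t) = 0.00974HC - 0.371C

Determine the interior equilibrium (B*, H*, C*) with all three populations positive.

B* ≈ 138, H* ≈ 38.1, C* ≈ 14.9

From dC/dt = 0: 0.00974H* = 0.371, so H* = 38.1.
From dB/dt = 0: 1.15(1 - B*/1190) = 0.0267·38.1, giving B* = 1190·(1 - 0.884) = 138.
From dH/dt = 0: 0.00521·138 - 0.0785 = 0.0429C*, so C* = 0.638/0.0429 = 14.9.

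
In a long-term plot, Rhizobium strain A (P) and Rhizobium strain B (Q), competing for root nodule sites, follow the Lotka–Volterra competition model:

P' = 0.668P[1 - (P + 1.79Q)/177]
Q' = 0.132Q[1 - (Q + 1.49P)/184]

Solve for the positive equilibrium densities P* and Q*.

P* ≈ 91.4, Q* ≈ 47.8

Setting both brackets to zero gives the nullclines P + 1.79Q = 177 and 1.49P + Q = 184.
Substituting Q = 184 - 1.49P into the first: P(1 - 1.79·1.49) = 177 - 1.79·184.
So P* = -152/-1.67 = 91.4, and then Q* = 184 - 1.49·91.4 = 47.8.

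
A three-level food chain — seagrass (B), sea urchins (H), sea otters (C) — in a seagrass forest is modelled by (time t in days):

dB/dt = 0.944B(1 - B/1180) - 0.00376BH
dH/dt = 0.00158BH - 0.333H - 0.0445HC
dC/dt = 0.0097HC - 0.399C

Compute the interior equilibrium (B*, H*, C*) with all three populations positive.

B* ≈ 987, H* ≈ 41.1, C* ≈ 27.5

From dC/dt = 0: 0.0097H* = 0.399, so H* = 41.1.
From dB/dt = 0: 0.944(1 - B*/1180) = 0.00376·41.1, giving B* = 1180·(1 - 0.164) = 987.
From dH/dt = 0: 0.00158·987 - 0.333 = 0.0445C*, so C* = 1.23/0.0445 = 27.5.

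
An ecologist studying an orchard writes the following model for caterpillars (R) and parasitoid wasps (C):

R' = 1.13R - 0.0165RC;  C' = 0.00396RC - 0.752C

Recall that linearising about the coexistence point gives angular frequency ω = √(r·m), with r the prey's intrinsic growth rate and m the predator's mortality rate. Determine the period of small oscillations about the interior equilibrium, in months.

Here r = 1.13 and m = 0.752, so r·m = 0.85.
ω = √0.85 = 0.922 per month, hence T = 2π/ω ≈ 6.82 months.

T ≈ 6.82 months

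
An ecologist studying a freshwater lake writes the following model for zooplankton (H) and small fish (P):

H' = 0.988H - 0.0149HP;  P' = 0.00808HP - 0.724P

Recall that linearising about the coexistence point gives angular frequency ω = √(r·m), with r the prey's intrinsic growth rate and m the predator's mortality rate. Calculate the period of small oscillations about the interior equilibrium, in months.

Here r = 0.988 and m = 0.724, so r·m = 0.715.
ω = √0.715 = 0.846 per month, hence T = 2π/ω ≈ 7.43 months.

T ≈ 7.43 months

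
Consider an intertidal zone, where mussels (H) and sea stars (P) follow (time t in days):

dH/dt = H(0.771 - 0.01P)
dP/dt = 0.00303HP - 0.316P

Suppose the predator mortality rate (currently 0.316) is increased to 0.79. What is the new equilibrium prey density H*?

H* ≈ 261

At the interior fixed point, setting dP/dt = 0 with P > 0 fixes H* = (predator death rate)/(HP coefficient) — independent of the other coefficients.
With the change, H* = 0.79/0.00303 = 261; it rises from 104.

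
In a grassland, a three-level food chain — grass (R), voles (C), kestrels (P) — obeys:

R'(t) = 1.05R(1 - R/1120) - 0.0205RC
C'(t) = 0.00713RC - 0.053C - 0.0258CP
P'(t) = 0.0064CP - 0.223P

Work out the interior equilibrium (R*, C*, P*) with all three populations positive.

R* ≈ 358, C* ≈ 34.8, P* ≈ 96.9

From dP/dt = 0: 0.0064C* = 0.223, so C* = 34.8.
From dR/dt = 0: 1.05(1 - R*/1120) = 0.0205·34.8, giving R* = 1120·(1 - 0.68) = 358.
From dC/dt = 0: 0.00713·358 - 0.053 = 0.0258P*, so P* = 2.5/0.0258 = 96.9.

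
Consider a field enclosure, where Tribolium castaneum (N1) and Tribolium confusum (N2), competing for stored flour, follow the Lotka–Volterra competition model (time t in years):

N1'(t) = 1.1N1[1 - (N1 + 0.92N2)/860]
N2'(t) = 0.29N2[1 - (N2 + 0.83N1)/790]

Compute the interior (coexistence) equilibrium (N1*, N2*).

Setting both brackets to zero gives the nullclines N1 + 0.92N2 = 860 and 0.83N1 + N2 = 790.
Substituting N2 = 790 - 0.83N1 into the first: N1(1 - 0.92·0.83) = 860 - 0.92·790.
So N1* = 133/0.236 = 563, and then N2* = 790 - 0.83·563 = 322.

N1* ≈ 563, N2* ≈ 322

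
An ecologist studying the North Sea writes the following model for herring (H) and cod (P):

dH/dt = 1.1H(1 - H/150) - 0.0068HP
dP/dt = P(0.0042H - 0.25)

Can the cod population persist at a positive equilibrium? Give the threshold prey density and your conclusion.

Threshold H = 59.5; K > 59.5, so yes, the predator persists.

The predator equation gives dP/dt > 0 only when H > 0.25/0.0042 = 59.5.
Without the predator, H → K = 150. Since 150 > 59.5, the predator can invade and persist.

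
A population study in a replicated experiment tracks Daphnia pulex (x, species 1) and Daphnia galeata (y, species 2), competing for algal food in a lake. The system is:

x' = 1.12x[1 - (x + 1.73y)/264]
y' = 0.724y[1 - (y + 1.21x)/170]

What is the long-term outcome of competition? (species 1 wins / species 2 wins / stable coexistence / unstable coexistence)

unstable coexistence (outcome depends on initial conditions)

Compare the nullcline intercepts: K1/α12 = 264/1.73 = 153 < K2 = 170; K2/α21 = 170/1.21 = 140 < K1 = 264.
Since both are reversed, neither can invade when rare; the interior point is a saddle.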